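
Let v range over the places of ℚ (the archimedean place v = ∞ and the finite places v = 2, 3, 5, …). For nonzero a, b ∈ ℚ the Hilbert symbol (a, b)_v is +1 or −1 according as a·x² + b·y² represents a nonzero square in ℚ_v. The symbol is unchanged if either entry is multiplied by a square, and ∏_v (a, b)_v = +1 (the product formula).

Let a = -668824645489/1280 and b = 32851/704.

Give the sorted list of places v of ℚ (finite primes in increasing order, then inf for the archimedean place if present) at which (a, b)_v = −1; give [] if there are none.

[11, 13]

Mod squares: a ≡ -5, b ≡ 1001. Check v ∈ {∞, 2, 5, 7, 11, 13, 19, 43}.
v=2: v_2(a)=-8, v_2(b)=-6; units ≡ 3, 1 (mod 8); ε·ε+αω+βω = 1·0+-8·0+-6·1 ≡ 0  ⇒  (a,b)_2 = +1.
v=13: a=13^2·(≡8), b=13^1·(≡9) mod 13; (8|13)=-1, (9|13)=+1; (−1)^{2·1·6}·(-1)^1·(+1)^2 = -1.
v=11: a=11^2·(≡10), b=11^-1·(≡3) mod 11; (10|11)=-1, (3|11)=+1; (−1)^{2·-1·5}·(-1)^-1·(+1)^2 = -1.
v=∞: -5 < 0 and 1001 > 0  ⇒  (a,b)_∞ = +1.
v=7: a=7^2·(≡1), b=7^1·(≡6) mod 7; (1|7)=+1, (6|7)=-1; (−1)^{2·1·3}·(+1)^1·(-1)^2 = +1.
v=43: a=43^2·(≡4), b=43^0·(≡8) mod 43; (4|43)=+1, (8|43)=-1; (−1)^{2·0·21}·(+1)^0·(-1)^2 = +1.
v=19: a=19^2·(≡18), b=19^2·(≡15) mod 19; (18|19)=-1, (15|19)=-1; (−1)^{2·2·9}·(-1)^2·(-1)^2 = +1.
v=5: a=5^-1·(≡1), b=5^0·(≡4) mod 5; (1|5)=+1, (4|5)=+1; (−1)^{-1·0·2}·(+1)^0·(+1)^-1 = +1.
(-5, 1001 / ℚ) ramifies at {11, 13}: a division algebra.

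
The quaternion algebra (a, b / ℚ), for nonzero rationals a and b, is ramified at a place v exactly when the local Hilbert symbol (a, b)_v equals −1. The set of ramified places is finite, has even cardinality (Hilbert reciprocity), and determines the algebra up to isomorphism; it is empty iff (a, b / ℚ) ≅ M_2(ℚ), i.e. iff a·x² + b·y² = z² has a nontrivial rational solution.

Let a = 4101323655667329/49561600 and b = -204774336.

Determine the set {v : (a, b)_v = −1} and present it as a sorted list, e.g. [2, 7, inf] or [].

[13, 29]

(a, b) ≡ (82041, -355511) mod (ℚ^×)²; places V = {2, 3, 5, 7, 11, 13, 23, 29, 41, ∞}.
(a,b)_7: α=4, u≡2; β=0, v≡3 (mod 7); (2|7)=+1, (3|7)=-1; sign (−1)^0·+1^0·-1^4 = +1.
(a,b)_∞: sgn(82041)=+, sgn(-355511)=−, so +1.
(a,b)_3: α=7, u≡2; β=2, v≡1 (mod 3); (2|3)=-1, (1|3)=+1; sign (−1)^0·-1^2·+1^7 = +1.
(a,b)_11: α=-2, u≡9; β=0, v≡3 (mod 11); (9|11)=+1, (3|11)=+1; sign (−1)^0·+1^0·+1^-2 = +1.
(a,b)_23: α=1, u≡8; β=1, v≡22 (mod 23); (8|23)=+1, (22|23)=-1; sign (−1)^1·+1^1·-1^1 = +1.
(a,b)_29: α=1, u≡13; β=1, v≡26 (mod 29); (13|29)=+1, (26|29)=-1; sign (−1)^0·+1^1·-1^1 = -1.
(a,b)_2: α=-14, β=6; u≡1, v≡1 (mod 8); ε(u)ε(v)=0·0, αω(v)=-14·0, βω(u)=6·0; sum ≡ 0  ⇒  +1.
(a,b)_41: α=1, u≡21; β=1, v≡1 (mod 41); (21|41)=+1, (1|41)=+1; sign (−1)^0·+1^1·+1^1 = +1.
(a,b)_5: α=-2, u≡1; β=0, v≡4 (mod 5); (1|5)=+1, (4|5)=+1; sign (−1)^0·+1^0·+1^-2 = +1.
(a,b)_13: α=4, u≡6; β=1, v≡7 (mod 13); (6|13)=-1, (7|13)=-1; sign (−1)^0·-1^1·-1^4 = -1.
Ram(82041, -355511) = {13, 29}; no ℚ_13-point on the conic.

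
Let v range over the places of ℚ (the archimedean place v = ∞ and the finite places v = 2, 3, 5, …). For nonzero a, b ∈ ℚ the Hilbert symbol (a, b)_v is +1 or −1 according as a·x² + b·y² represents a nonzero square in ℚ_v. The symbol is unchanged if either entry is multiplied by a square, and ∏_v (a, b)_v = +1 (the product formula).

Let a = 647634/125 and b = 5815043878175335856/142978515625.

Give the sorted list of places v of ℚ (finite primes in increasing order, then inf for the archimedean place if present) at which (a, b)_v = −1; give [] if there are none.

Mod squares: a ≡ 8970, b ≡ 299. Check v ∈ {∞, 2, 3, 5, 11, 13, 17, 19, 23}.
v=11: a=11^0·(≡5), b=11^-4·(≡8) mod 11; (5|11)=+1, (8|11)=-1; (−1)^{0·-4·5}·(+1)^-4·(-1)^0 = +1.
v=23: a=23^1·(≡19), b=23^3·(≡12) mod 23; (19|23)=-1, (12|23)=+1; (−1)^{1·3·11}·(-1)^3·(+1)^1 = +1.
v=3: a=3^1·(≡2), b=3^0·(≡2) mod 3; (2|3)=-1, (2|3)=-1; (−1)^{1·0·1}·(-1)^0·(-1)^1 = -1.
v=17: a=17^0·(≡6), b=17^2·(≡11) mod 17; (6|17)=-1, (11|17)=-1; (−1)^{0·2·8}·(-1)^2·(-1)^0 = +1.
v=∞: 8970 > 0 and 299 > 0  ⇒  (a,b)_∞ = +1.
v=5: a=5^-3·(≡4), b=5^-10·(≡1) mod 5; (4|5)=+1, (1|5)=+1; (−1)^{-3·-10·2}·(+1)^-10·(+1)^-3 = +1.
v=19: a=19^2·(≡18), b=19^6·(≡10) mod 19; (18|19)=-1, (10|19)=-1; (−1)^{2·6·9}·(-1)^6·(-1)^2 = +1.
v=13: a=13^1·(≡10), b=13^3·(≡10) mod 13; (10|13)=+1, (10|13)=+1; (−1)^{1·3·6}·(+1)^3·(+1)^1 = +1.
v=2: v_2(a)=1, v_2(b)=4; units ≡ 5, 3 (mod 8); ε·ε+αω+βω = 0·1+1·1+4·1 ≡ 1  ⇒  (a,b)_2 = -1.
Ram(8970, 299) = {2, 3}; no ℚ_2-point on the conic.

[2, 3]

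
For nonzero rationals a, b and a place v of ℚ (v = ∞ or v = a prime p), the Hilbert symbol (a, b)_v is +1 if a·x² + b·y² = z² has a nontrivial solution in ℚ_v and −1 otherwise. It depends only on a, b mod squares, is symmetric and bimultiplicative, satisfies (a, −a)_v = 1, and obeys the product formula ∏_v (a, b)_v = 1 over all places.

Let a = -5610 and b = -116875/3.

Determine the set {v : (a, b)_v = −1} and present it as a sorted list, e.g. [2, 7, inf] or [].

(a, b) ≡ (-5610, -561) mod (ℚ^×)²; places V = {2, 3, 5, 11, 17, ∞}.
(a,b)_11: α=1, u≡7; β=1, v≡4 (mod 11); (7|11)=-1, (4|11)=+1; sign (−1)^1·-1^1·+1^1 = +1.
(a,b)_2: α=1, β=0; u≡3, v≡7 (mod 8); ε(u)ε(v)=1·1, αω(v)=1·0, βω(u)=0·1; sum ≡ 1  ⇒  -1.
(a,b)_17: α=1, u≡10; β=1, v≡9 (mod 17); (10|17)=-1, (9|17)=+1; sign (−1)^0·-1^1·+1^1 = -1.
(a,b)_∞: sgn(-5610)=−, sgn(-561)=−, so -1.
(a,b)_3: α=1, u≡2; β=-1, v≡2 (mod 3); (2|3)=-1, (2|3)=-1; sign (−1)^1·-1^-1·-1^1 = -1.
(a,b)_5: α=1, u≡3; β=4, v≡1 (mod 5); (3|5)=-1, (1|5)=+1; sign (−1)^0·-1^4·+1^1 = +1.
(-5610, -561 / ℚ) ramifies at {2, 3, 17, ∞}: a division algebra.

[2, 3, 17, inf]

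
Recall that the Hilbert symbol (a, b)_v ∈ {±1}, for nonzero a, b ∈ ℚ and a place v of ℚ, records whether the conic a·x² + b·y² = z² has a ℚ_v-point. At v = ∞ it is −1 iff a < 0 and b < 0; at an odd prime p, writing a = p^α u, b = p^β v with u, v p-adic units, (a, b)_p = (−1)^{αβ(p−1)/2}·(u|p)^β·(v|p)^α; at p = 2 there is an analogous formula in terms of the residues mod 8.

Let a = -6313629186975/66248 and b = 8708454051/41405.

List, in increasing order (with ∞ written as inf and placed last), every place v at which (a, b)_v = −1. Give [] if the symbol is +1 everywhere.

Mod squares: a ≡ -1518, b ≡ 110055. Check v ∈ {∞, 2, 3, 5, 7, 11, 13, 17, 23, 29, 37}.
v=23: a=23^1·(≡13), b=23^1·(≡9) mod 23; (13|23)=+1, (9|23)=+1; (−1)^{1·1·11}·(+1)^1·(+1)^1 = -1.
v=2: v_2(a)=-3, v_2(b)=0; units ≡ 1, 7 (mod 8); ε·ε+αω+βω = 0·1+-3·0+0·0 ≡ 0  ⇒  (a,b)_2 = +1.
v=3: a=3^1·(≡1), b=3^1·(≡1) mod 3; (1|3)=+1, (1|3)=+1; (−1)^{1·1·1}·(+1)^1·(+1)^1 = -1.
v=17: a=17^2·(≡12), b=17^2·(≡10) mod 17; (12|17)=-1, (10|17)=-1; (−1)^{2·2·8}·(-1)^2·(-1)^2 = +1.
v=13: a=13^-2·(≡10), b=13^-2·(≡1) mod 13; (10|13)=+1, (1|13)=+1; (−1)^{-2·-2·6}·(+1)^-2·(+1)^-2 = +1.
v=29: a=29^2·(≡19), b=29^1·(≡25) mod 29; (19|29)=-1, (25|29)=+1; (−1)^{2·1·14}·(-1)^1·(+1)^2 = -1.
v=11: a=11^1·(≡3), b=11^1·(≡7) mod 11; (3|11)=+1, (7|11)=-1; (−1)^{1·1·5}·(+1)^1·(-1)^1 = +1.
v=37: a=37^2·(≡11), b=37^2·(≡14) mod 37; (11|37)=+1, (14|37)=-1; (−1)^{2·2·18}·(+1)^2·(-1)^2 = +1.
v=5: a=5^2·(≡2), b=5^-1·(≡1) mod 5; (2|5)=-1, (1|5)=+1; (−1)^{2·-1·2}·(-1)^-1·(+1)^2 = -1.
v=7: a=7^-2·(≡2), b=7^-2·(≡2) mod 7; (2|7)=+1, (2|7)=+1; (−1)^{-2·-2·3}·(+1)^-2·(+1)^-2 = +1.
v=∞: -1518 < 0 and 110055 > 0  ⇒  (a,b)_∞ = +1.
(-1518, 110055 / ℚ) ramifies at {3, 5, 23, 29}: a division algebra.

[3, 5, 23, 29]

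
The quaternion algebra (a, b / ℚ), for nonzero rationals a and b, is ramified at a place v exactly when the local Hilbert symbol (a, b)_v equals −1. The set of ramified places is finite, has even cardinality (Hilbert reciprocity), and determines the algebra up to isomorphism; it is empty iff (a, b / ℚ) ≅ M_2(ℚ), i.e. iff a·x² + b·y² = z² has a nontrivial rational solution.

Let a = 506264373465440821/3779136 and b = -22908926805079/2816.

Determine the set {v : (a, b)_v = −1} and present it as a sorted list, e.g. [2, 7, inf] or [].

[11, 19]

(a, b) ≡ (206701, -8474741) mod (ℚ^×)²; places V = {2, 3, 7, 11, 19, 23, 41, 43, ∞}.
(a,b)_23: α=1, u≡22; β=1, v≡1 (mod 23); (22|23)=-1, (1|23)=+1; sign (−1)^1·-1^1·+1^1 = +1.
(a,b)_∞: sgn(206701)=+, sgn(-8474741)=−, so +1.
(a,b)_3: α=-10, u≡1; β=0, v≡1 (mod 3); (1|3)=+1, (1|3)=+1; sign (−1)^0·+1^0·+1^-10 = +1.
(a,b)_11: α=1, u≡3; β=-1, v≡5 (mod 11); (3|11)=+1, (5|11)=+1; sign (−1)^1·+1^-1·+1^1 = -1.
(a,b)_19: α=3, u≡7; β=3, v≡16 (mod 19); (7|19)=+1, (16|19)=+1; sign (−1)^1·+1^3·+1^3 = -1.
(a,b)_7: α=4, u≡5; β=2, v≡6 (mod 7); (5|7)=-1, (6|7)=-1; sign (−1)^0·-1^2·-1^4 = +1.
(a,b)_43: α=1, u≡30; β=1, v≡14 (mod 43); (30|43)=-1, (14|43)=+1; sign (−1)^1·-1^1·+1^1 = +1.
(a,b)_2: α=-6, β=-8; u≡5, v≡3 (mod 8); ε(u)ε(v)=0·1, αω(v)=-6·1, βω(u)=-8·1; sum ≡ 0  ⇒  +1.
(a,b)_41: α=4, u≡5; β=3, v≡18 (mod 41); (5|41)=+1, (18|41)=+1; sign (−1)^0·+1^3·+1^4 = +1.
(206701, -8474741 / ℚ) ramifies at {11, 19}: a division algebra.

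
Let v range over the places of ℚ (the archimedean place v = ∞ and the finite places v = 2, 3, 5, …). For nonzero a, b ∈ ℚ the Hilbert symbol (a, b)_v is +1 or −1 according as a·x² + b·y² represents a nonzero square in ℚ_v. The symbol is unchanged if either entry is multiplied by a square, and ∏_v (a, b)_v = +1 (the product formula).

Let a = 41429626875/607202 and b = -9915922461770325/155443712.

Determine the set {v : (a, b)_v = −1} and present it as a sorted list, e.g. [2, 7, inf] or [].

[2, 17]

Mod squares: a ≡ 3094, b ≡ -714. Check v ∈ {∞, 2, 3, 5, 7, 11, 13, 17, 19, 23, 29}.
v=29: a=29^-2·(≡7), b=29^-2·(≡8) mod 29; (7|29)=+1, (8|29)=-1; (−1)^{-2·-2·14}·(+1)^-2·(-1)^-2 = +1.
v=11: a=11^0·(≡5), b=11^2·(≡1) mod 11; (5|11)=+1, (1|11)=+1; (−1)^{0·2·5}·(+1)^2·(+1)^0 = +1.
v=∞: 3094 > 0 and -714 < 0  ⇒  (a,b)_∞ = +1.
v=2: v_2(a)=-1, v_2(b)=-9; units ≡ 3, 3 (mod 8); ε·ε+αω+βω = 1·1+-1·1+-9·1 ≡ 1  ⇒  (a,b)_2 = -1.
v=3: a=3^4·(≡1), b=3^9·(≡2) mod 3; (1|3)=+1, (2|3)=-1; (−1)^{4·9·1}·(+1)^9·(-1)^4 = +1.
v=17: a=17^1·(≡3), b=17^1·(≡15) mod 17; (3|17)=-1, (15|17)=+1; (−1)^{1·1·8}·(-1)^1·(+1)^1 = -1.
v=5: a=5^4·(≡4), b=5^2·(≡1) mod 5; (4|5)=+1, (1|5)=+1; (−1)^{4·2·2}·(+1)^2·(+1)^4 = +1.
v=13: a=13^1·(≡12), b=13^4·(≡10) mod 13; (12|13)=+1, (10|13)=+1; (−1)^{1·4·6}·(+1)^4·(+1)^1 = +1.
v=7: a=7^1·(≡2), b=7^3·(≡6) mod 7; (2|7)=+1, (6|7)=-1; (−1)^{1·3·3}·(+1)^3·(-1)^1 = +1.
v=23: a=23^2·(≡6), b=23^0·(≡21) mod 23; (6|23)=+1, (21|23)=-1; (−1)^{2·0·11}·(+1)^0·(-1)^2 = +1.
v=19: a=19^-2·(≡5), b=19^-2·(≡14) mod 19; (5|19)=+1, (14|19)=-1; (−1)^{-2·-2·9}·(+1)^-2·(-1)^-2 = +1.
Ram(3094, -714) = {2, 17}; no ℚ_2-point on the conic.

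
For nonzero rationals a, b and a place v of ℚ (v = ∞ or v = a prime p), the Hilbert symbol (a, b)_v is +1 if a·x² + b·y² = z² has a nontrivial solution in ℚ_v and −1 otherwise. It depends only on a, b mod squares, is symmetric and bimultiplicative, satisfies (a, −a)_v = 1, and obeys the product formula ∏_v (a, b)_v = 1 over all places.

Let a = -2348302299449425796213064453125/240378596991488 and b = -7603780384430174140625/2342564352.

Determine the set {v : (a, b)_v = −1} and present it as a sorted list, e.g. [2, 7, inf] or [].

Mod squares: a ≡ -80410, b ≡ -90610. Check v ∈ {∞, 2, 3, 5, 7, 11, 13, 17, 23, 31, 41, 43}.
v=2: v_2(a)=-9, v_2(b)=-9; units ≡ 3, 7 (mod 8); ε·ε+αω+βω = 1·1+-9·0+-9·1 ≡ 0  ⇒  (a,b)_2 = +1.
v=43: a=43^3·(≡12), b=43^2·(≡3) mod 43; (12|43)=-1, (3|43)=-1; (−1)^{3·2·21}·(-1)^2·(-1)^3 = -1.
v=∞: -80410 < 0 and -90610 < 0  ⇒  (a,b)_∞ = -1.
v=7: a=7^2·(≡6), b=7^0·(≡6) mod 7; (6|7)=-1, (6|7)=-1; (−1)^{2·0·3}·(-1)^0·(-1)^2 = +1.
v=13: a=13^6·(≡7), b=13^5·(≡2) mod 13; (7|13)=-1, (2|13)=-1; (−1)^{6·5·6}·(-1)^5·(-1)^6 = -1.
v=23: a=23^-2·(≡11), b=23^-2·(≡11) mod 23; (11|23)=-1, (11|23)=-1; (−1)^{-2·-2·11}·(-1)^-2·(-1)^-2 = +1.
v=17: a=17^1·(≡16), b=17^1·(≡9) mod 17; (16|17)=+1, (9|17)=+1; (−1)^{1·1·8}·(+1)^1·(+1)^1 = +1.
v=41: a=41^4·(≡10), b=41^3·(≡31) mod 41; (10|41)=+1, (31|41)=+1; (−1)^{4·3·20}·(+1)^3·(+1)^4 = +1.
v=31: a=31^-6·(≡18), b=31^-2·(≡13) mod 31; (18|31)=+1, (13|31)=-1; (−1)^{-6·-2·15}·(+1)^-2·(-1)^-6 = +1.
v=3: a=3^0·(≡2), b=3^-2·(≡2) mod 3; (2|3)=-1, (2|3)=-1; (−1)^{0·-2·1}·(-1)^-2·(-1)^0 = +1.
v=5: a=5^9·(≡2), b=5^7·(≡3) mod 5; (2|5)=-1, (3|5)=-1; (−1)^{9·7·2}·(-1)^7·(-1)^9 = +1.
v=11: a=11^3·(≡4), b=11^2·(≡6) mod 11; (4|11)=+1, (6|11)=-1; (−1)^{3·2·5}·(+1)^2·(-1)^3 = -1.
Ram(-80410, -90610) = {11, 13, 43, ∞}; no ℚ_11-point on the conic.

[11, 13, 43, inf]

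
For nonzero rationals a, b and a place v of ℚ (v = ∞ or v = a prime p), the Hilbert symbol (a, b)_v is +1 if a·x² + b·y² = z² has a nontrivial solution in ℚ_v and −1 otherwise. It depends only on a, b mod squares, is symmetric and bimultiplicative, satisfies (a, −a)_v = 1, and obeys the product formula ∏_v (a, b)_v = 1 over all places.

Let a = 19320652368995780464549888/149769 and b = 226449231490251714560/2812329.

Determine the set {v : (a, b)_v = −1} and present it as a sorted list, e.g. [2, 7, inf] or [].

[5, 7, 11, 13]

Mod squares: a ≡ 2002, b ≡ 3335. Check v ∈ {∞, 2, 3, 5, 7, 11, 13, 19, 23, 29, 43}.
v=7: a=7^3·(≡3), b=7^2·(≡3) mod 7; (3|7)=-1, (3|7)=-1; (−1)^{3·2·3}·(-1)^2·(-1)^3 = -1.
v=∞: 2002 > 0 and 3335 > 0  ⇒  (a,b)_∞ = +1.
v=2: v_2(a)=13, v_2(b)=12; units ≡ 1, 7 (mod 8); ε·ε+αω+βω = 0·1+13·0+12·0 ≡ 0  ⇒  (a,b)_2 = +1.
v=13: a=13^3·(≡6), b=13^-2·(≡5) mod 13; (6|13)=-1, (5|13)=-1; (−1)^{3·-2·6}·(-1)^-2·(-1)^3 = -1.
v=43: a=43^-2·(≡6), b=43^-2·(≡11) mod 43; (6|43)=+1, (11|43)=+1; (−1)^{-2·-2·21}·(+1)^-2·(+1)^-2 = +1.
v=3: a=3^-4·(≡1), b=3^-2·(≡2) mod 3; (1|3)=+1, (2|3)=-1; (−1)^{-4·-2·1}·(+1)^-2·(-1)^-4 = +1.
v=29: a=29^2·(≡9), b=29^1·(≡13) mod 29; (9|29)=+1, (13|29)=+1; (−1)^{2·1·14}·(+1)^1·(+1)^2 = +1.
v=11: a=11^7·(≡10), b=11^6·(≡10) mod 11; (10|11)=-1, (10|11)=-1; (−1)^{7·6·5}·(-1)^6·(-1)^7 = -1.
v=19: a=19^2·(≡11), b=19^2·(≡3) mod 19; (11|19)=+1, (3|19)=-1; (−1)^{2·2·9}·(+1)^2·(-1)^2 = +1.
v=23: a=23^2·(≡4), b=23^3·(≡17) mod 23; (4|23)=+1, (17|23)=-1; (−1)^{2·3·11}·(+1)^3·(-1)^2 = +1.
v=5: a=5^0·(≡2), b=5^1·(≡3) mod 5; (2|5)=-1, (3|5)=-1; (−1)^{0·1·2}·(-1)^1·(-1)^0 = -1.
Ram(2002, 3335) = {5, 7, 11, 13}; no ℚ_5-point on the conic.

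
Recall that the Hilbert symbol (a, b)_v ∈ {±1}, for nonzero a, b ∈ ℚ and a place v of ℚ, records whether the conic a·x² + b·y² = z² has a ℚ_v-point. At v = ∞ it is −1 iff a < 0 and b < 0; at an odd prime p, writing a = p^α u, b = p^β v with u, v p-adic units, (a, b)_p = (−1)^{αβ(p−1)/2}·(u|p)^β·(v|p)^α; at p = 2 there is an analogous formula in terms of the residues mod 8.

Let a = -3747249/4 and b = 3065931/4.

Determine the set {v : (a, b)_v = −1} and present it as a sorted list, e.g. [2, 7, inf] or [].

(a, b) ≡ (-3441, 37851) mod (ℚ^×)²; places V = {2, 3, 11, 31, 37, ∞}.
(a,b)_31: α=1, u≡13; β=1, v≡26 (mod 31); (13|31)=-1, (26|31)=-1; sign (−1)^1·-1^1·-1^1 = -1.
(a,b)_2: α=-2, β=-2; u≡7, v≡3 (mod 8); ε(u)ε(v)=1·1, αω(v)=-2·1, βω(u)=-2·0; sum ≡ 1  ⇒  -1.
(a,b)_37: α=1, u≡35; β=1, v≡5 (mod 37); (35|37)=-1, (5|37)=-1; sign (−1)^0·-1^1·-1^1 = +1.
(a,b)_11: α=2, u≡10; β=1, v≡9 (mod 11); (10|11)=-1, (9|11)=+1; sign (−1)^0·-1^1·+1^2 = -1.
(a,b)_∞: sgn(-3441)=−, sgn(37851)=+, so +1.
(a,b)_3: α=3, u≡2; β=5, v≡2 (mod 3); (2|3)=-1, (2|3)=-1; sign (−1)^1·-1^5·-1^3 = -1.
Ram(-3441, 37851) = {2, 3, 11, 31}; no ℚ_2-point on the conic.

[2, 3, 11, 31]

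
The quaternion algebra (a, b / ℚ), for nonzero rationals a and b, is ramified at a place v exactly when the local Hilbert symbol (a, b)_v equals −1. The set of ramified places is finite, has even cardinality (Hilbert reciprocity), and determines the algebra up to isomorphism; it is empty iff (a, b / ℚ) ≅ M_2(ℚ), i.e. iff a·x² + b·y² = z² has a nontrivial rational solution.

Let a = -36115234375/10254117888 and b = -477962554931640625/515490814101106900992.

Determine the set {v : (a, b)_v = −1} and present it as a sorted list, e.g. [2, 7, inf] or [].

[3, 5, 7, inf]

Mod squares: a ≡ -165, b ≡ -1155. Check v ∈ {∞, 2, 3, 5, 7, 11, 13, 17, 19, 29, 41}.
v=3: a=3^-5·(≡2), b=3^-1·(≡2) mod 3; (2|3)=-1, (2|3)=-1; (−1)^{-5·-1·1}·(-1)^-1·(-1)^-5 = -1.
v=17: a=17^0·(≡3), b=17^-2·(≡9) mod 17; (3|17)=-1, (9|17)=+1; (−1)^{0·-2·8}·(-1)^-2·(+1)^0 = +1.
v=19: a=19^0·(≡5), b=19^-2·(≡6) mod 19; (5|19)=+1, (6|19)=+1; (−1)^{0·-2·9}·(+1)^-2·(+1)^0 = +1.
v=29: a=29^-2·(≡20), b=29^-6·(≡5) mod 29; (20|29)=+1, (5|29)=+1; (−1)^{-2·-6·14}·(+1)^-6·(+1)^-2 = +1.
v=11: a=11^1·(≡6), b=11^3·(≡3) mod 11; (6|11)=-1, (3|11)=+1; (−1)^{1·3·5}·(-1)^3·(+1)^1 = +1.
v=7: a=7^-2·(≡6), b=7^1·(≡3) mod 7; (6|7)=-1, (3|7)=-1; (−1)^{-2·1·3}·(-1)^1·(-1)^-2 = -1.
v=2: v_2(a)=-10, v_2(b)=-14; units ≡ 3, 5 (mod 8); ε·ε+αω+βω = 1·0+-10·1+-14·1 ≡ 0  ⇒  (a,b)_2 = +1.
v=41: a=41^2·(≡20), b=41^2·(≡13) mod 41; (20|41)=+1, (13|41)=-1; (−1)^{2·2·20}·(+1)^2·(-1)^2 = +1.
v=13: a=13^0·(≡1), b=13^-2·(≡7) mod 13; (1|13)=+1, (7|13)=-1; (−1)^{0·-2·6}·(+1)^-2·(-1)^0 = +1.
v=5: a=5^9·(≡3), b=5^15·(≡4) mod 5; (3|5)=-1, (4|5)=+1; (−1)^{9·15·2}·(-1)^15·(+1)^9 = -1.
v=∞: -165 < 0 and -1155 < 0  ⇒  (a,b)_∞ = -1.
|Ram(-165, -1155)| = 4, even; anisotropic at {3, 5, 7, ∞}.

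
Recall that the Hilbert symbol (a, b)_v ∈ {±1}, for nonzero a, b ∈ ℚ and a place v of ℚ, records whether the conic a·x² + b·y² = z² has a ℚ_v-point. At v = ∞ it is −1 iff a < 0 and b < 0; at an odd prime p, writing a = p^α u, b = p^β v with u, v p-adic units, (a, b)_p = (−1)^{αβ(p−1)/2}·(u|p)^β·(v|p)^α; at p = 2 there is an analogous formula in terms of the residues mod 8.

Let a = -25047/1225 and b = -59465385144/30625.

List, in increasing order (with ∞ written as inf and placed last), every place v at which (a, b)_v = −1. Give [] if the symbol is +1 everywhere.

Mod squares: a ≡ -23, b ≡ -25806. Check v ∈ {∞, 2, 3, 5, 7, 11, 17, 23}.
v=7: a=7^-2·(≡5), b=7^-2·(≡5) mod 7; (5|7)=-1, (5|7)=-1; (−1)^{-2·-2·3}·(-1)^-2·(-1)^-2 = +1.
v=2: v_2(a)=0, v_2(b)=3; units ≡ 1, 1 (mod 8); ε·ε+αω+βω = 0·0+0·0+3·0 ≡ 0  ⇒  (a,b)_2 = +1.
v=3: a=3^2·(≡1), b=3^3·(≡2) mod 3; (1|3)=+1, (2|3)=-1; (−1)^{2·3·1}·(+1)^3·(-1)^2 = +1.
v=17: a=17^0·(≡11), b=17^1·(≡12) mod 17; (11|17)=-1, (12|17)=-1; (−1)^{0·1·8}·(-1)^1·(-1)^0 = -1.
v=11: a=11^2·(≡6), b=11^3·(≡2) mod 11; (6|11)=-1, (2|11)=-1; (−1)^{2·3·5}·(-1)^3·(-1)^2 = -1.
v=23: a=23^1·(≡14), b=23^3·(≡21) mod 23; (14|23)=-1, (21|23)=-1; (−1)^{1·3·11}·(-1)^3·(-1)^1 = -1.
v=∞: -23 < 0 and -25806 < 0  ⇒  (a,b)_∞ = -1.
v=5: a=5^-2·(≡2), b=5^-4·(≡4) mod 5; (2|5)=-1, (4|5)=+1; (−1)^{-2·-4·2}·(-1)^-4·(+1)^-2 = +1.
(-23, -25806 / ℚ) ramifies at {11, 17, 23, ∞}: a division algebra.

[11, 17, 23, inf]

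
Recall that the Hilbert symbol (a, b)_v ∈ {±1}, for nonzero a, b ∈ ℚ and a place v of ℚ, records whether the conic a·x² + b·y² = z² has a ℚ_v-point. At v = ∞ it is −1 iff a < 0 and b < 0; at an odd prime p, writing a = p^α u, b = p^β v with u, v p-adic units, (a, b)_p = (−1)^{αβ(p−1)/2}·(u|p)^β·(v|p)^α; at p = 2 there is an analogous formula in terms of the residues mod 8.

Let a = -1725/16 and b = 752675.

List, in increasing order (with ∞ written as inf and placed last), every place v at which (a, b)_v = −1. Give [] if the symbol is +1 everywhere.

[2, 3, 11, 23]

Mod squares: a ≡ -69, b ≡ 30107. Check v ∈ {∞, 2, 3, 5, 7, 11, 17, 23}.
v=3: a=3^1·(≡1), b=3^0·(≡2) mod 3; (1|3)=+1, (2|3)=-1; (−1)^{1·0·1}·(+1)^0·(-1)^1 = -1.
v=5: a=5^2·(≡1), b=5^2·(≡2) mod 5; (1|5)=+1, (2|5)=-1; (−1)^{2·2·2}·(+1)^2·(-1)^2 = +1.
v=11: a=11^0·(≡7), b=11^1·(≡5) mod 11; (7|11)=-1, (5|11)=+1; (−1)^{0·1·5}·(-1)^1·(+1)^0 = -1.
v=2: v_2(a)=-4, v_2(b)=0; units ≡ 3, 3 (mod 8); ε·ε+αω+βω = 1·1+-4·1+0·1 ≡ 1  ⇒  (a,b)_2 = -1.
v=17: a=17^0·(≡8), b=17^1·(≡7) mod 17; (8|17)=+1, (7|17)=-1; (−1)^{0·1·8}·(+1)^1·(-1)^0 = +1.
v=∞: -69 < 0 and 30107 > 0  ⇒  (a,b)_∞ = +1.
v=7: a=7^0·(≡2), b=7^1·(≡5) mod 7; (2|7)=+1, (5|7)=-1; (−1)^{0·1·3}·(+1)^1·(-1)^0 = +1.
v=23: a=23^1·(≡14), b=23^1·(≡19) mod 23; (14|23)=-1, (19|23)=-1; (−1)^{1·1·11}·(-1)^1·(-1)^1 = -1.
|Ram(-69, 30107)| = 4, even; anisotropic at {2, 3, 11, 23}.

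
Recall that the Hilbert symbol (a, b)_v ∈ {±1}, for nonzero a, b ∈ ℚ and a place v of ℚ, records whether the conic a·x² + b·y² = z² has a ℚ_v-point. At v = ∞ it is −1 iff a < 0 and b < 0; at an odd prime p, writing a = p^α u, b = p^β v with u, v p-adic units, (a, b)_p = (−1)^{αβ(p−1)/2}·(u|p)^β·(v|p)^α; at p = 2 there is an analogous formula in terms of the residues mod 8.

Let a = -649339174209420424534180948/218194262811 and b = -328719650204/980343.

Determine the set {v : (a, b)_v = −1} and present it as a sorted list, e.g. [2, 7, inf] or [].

(a, b) ≡ (-247, -313937) mod (ℚ^×)²; places V = {2, 3, 7, 11, 13, 17, 19, 31, 41, 43, ∞}.
(a,b)_13: α=1, u≡11; β=-1, v≡5 (mod 13); (11|13)=-1, (5|13)=-1; sign (−1)^0·-1^-1·-1^1 = +1.
(a,b)_43: α=6, u≡31; β=2, v≡1 (mod 43); (31|43)=+1, (1|43)=+1; sign (−1)^0·+1^2·+1^6 = +1.
(a,b)_7: α=-4, u≡3; β=-2, v≡6 (mod 7); (3|7)=-1, (6|7)=-1; sign (−1)^0·-1^-2·-1^-4 = +1.
(a,b)_11: α=4, u≡6; β=2, v≡5 (mod 11); (6|11)=-1, (5|11)=+1; sign (−1)^0·-1^2·+1^4 = +1.
(a,b)_41: α=2, u≡25; β=1, v≡39 (mod 41); (25|41)=+1, (39|41)=+1; sign (−1)^0·+1^1·+1^2 = +1.
(a,b)_3: α=-14, u≡2; β=-4, v≡1 (mod 3); (2|3)=-1, (1|3)=+1; sign (−1)^0·-1^-4·+1^-14 = +1.
(a,b)_2: α=2, β=2; u≡1, v≡7 (mod 8); ε(u)ε(v)=0·1, αω(v)=2·0, βω(u)=2·0; sum ≡ 0  ⇒  +1.
(a,b)_31: α=2, u≡18; β=1, v≡25 (mod 31); (18|31)=+1, (25|31)=+1; sign (−1)^0·+1^1·+1^2 = +1.
(a,b)_∞: sgn(-247)=−, sgn(-313937)=−, so -1.
(a,b)_19: α=-1, u≡6; β=-1, v≡17 (mod 19); (6|19)=+1, (17|19)=+1; sign (−1)^1·+1^-1·+1^-1 = -1.
(a,b)_17: α=4, u≡1; β=2, v≡2 (mod 17); (1|17)=+1, (2|17)=+1; sign (−1)^0·+1^2·+1^4 = +1.
Ram(-247, -313937) = {19, ∞}; no ℚ_19-point on the conic.

[19, inf]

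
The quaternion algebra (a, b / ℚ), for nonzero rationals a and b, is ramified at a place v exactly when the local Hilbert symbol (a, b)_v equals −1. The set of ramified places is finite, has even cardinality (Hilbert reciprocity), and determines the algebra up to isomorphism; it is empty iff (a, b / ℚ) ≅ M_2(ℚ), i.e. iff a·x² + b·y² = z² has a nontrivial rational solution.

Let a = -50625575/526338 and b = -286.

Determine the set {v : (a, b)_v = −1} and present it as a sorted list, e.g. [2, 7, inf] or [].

Mod squares: a ≡ -286, b ≡ -286. Check v ∈ {∞, 2, 3, 5, 7, 11, 13, 17, 19}.
v=5: a=5^2·(≡4), b=5^0·(≡4) mod 5; (4|5)=+1, (4|5)=+1; (−1)^{2·0·2}·(+1)^0·(+1)^2 = +1.
v=13: a=13^1·(≡10), b=13^1·(≡4) mod 13; (10|13)=+1, (4|13)=+1; (−1)^{1·1·6}·(+1)^1·(+1)^1 = +1.
v=∞: -286 < 0 and -286 < 0  ⇒  (a,b)_∞ = -1.
v=19: a=19^-2·(≡15), b=19^0·(≡18) mod 19; (15|19)=-1, (18|19)=-1; (−1)^{-2·0·9}·(-1)^0·(-1)^-2 = +1.
v=3: a=3^-6·(≡2), b=3^0·(≡2) mod 3; (2|3)=-1, (2|3)=-1; (−1)^{-6·0·1}·(-1)^0·(-1)^-6 = +1.
v=2: v_2(a)=-1, v_2(b)=1; units ≡ 1, 1 (mod 8); ε·ε+αω+βω = 0·0+-1·0+1·0 ≡ 0  ⇒  (a,b)_2 = +1.
v=17: a=17^2·(≡10), b=17^0·(≡3) mod 17; (10|17)=-1, (3|17)=-1; (−1)^{2·0·8}·(-1)^0·(-1)^2 = +1.
v=11: a=11^1·(≡2), b=11^1·(≡7) mod 11; (2|11)=-1, (7|11)=-1; (−1)^{1·1·5}·(-1)^1·(-1)^1 = -1.
v=7: a=7^2·(≡4), b=7^0·(≡1) mod 7; (4|7)=+1, (1|7)=+1; (−1)^{2·0·3}·(+1)^0·(+1)^2 = +1.
Ram(-286, -286) = {11, ∞}; no ℚ_11-point on the conic.

[11, inf]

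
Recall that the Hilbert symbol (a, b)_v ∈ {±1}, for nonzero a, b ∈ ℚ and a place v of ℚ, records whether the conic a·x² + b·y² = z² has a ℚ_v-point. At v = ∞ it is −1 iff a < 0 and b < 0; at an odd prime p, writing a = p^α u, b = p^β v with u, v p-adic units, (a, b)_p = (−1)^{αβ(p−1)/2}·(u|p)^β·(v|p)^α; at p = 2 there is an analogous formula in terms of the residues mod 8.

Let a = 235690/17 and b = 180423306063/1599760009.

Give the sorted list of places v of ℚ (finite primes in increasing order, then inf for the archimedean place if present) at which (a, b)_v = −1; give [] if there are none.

Mod squares: a ≡ 81770, b ≡ 247. Check v ∈ {∞, 2, 3, 5, 7, 11, 13, 17, 19, 23, 37, 47}.
v=∞: 81770 > 0 and 247 > 0  ⇒  (a,b)_∞ = +1.
v=37: a=37^1·(≡33), b=37^-2·(≡36) mod 37; (33|37)=+1, (36|37)=+1; (−1)^{1·-2·18}·(+1)^-2·(+1)^1 = +1.
v=2: v_2(a)=1, v_2(b)=0; units ≡ 5, 7 (mod 8); ε·ε+αω+βω = 0·1+1·0+0·1 ≡ 0  ⇒  (a,b)_2 = +1.
v=5: a=5^1·(≡4), b=5^0·(≡2) mod 5; (4|5)=+1, (2|5)=-1; (−1)^{1·0·2}·(+1)^0·(-1)^1 = -1.
v=3: a=3^0·(≡2), b=3^6·(≡1) mod 3; (2|3)=-1, (1|3)=+1; (−1)^{0·6·1}·(-1)^6·(+1)^0 = +1.
v=11: a=11^0·(≡8), b=11^2·(≡3) mod 11; (8|11)=-1, (3|11)=+1; (−1)^{0·2·5}·(-1)^2·(+1)^0 = +1.
v=13: a=13^1·(≡2), b=13^3·(≡2) mod 13; (2|13)=-1, (2|13)=-1; (−1)^{1·3·6}·(-1)^3·(-1)^1 = +1.
v=19: a=19^0·(≡12), b=19^1·(≡2) mod 19; (12|19)=-1, (2|19)=-1; (−1)^{0·1·9}·(-1)^1·(-1)^0 = -1.
v=23: a=23^0·(≡10), b=23^-2·(≡21) mod 23; (10|23)=-1, (21|23)=-1; (−1)^{0·-2·11}·(-1)^-2·(-1)^0 = +1.
v=47: a=47^0·(≡24), b=47^-2·(≡32) mod 47; (24|47)=+1, (32|47)=+1; (−1)^{0·-2·23}·(+1)^-2·(+1)^0 = +1.
v=7: a=7^2·(≡5), b=7^2·(≡4) mod 7; (5|7)=-1, (4|7)=+1; (−1)^{2·2·3}·(-1)^2·(+1)^2 = +1.
v=17: a=17^-1·(≡2), b=17^0·(≡4) mod 17; (2|17)=+1, (4|17)=+1; (−1)^{-1·0·8}·(+1)^0·(+1)^-1 = +1.
|Ram(81770, 247)| = 2, even; anisotropic at {5, 19}.

[5, 19]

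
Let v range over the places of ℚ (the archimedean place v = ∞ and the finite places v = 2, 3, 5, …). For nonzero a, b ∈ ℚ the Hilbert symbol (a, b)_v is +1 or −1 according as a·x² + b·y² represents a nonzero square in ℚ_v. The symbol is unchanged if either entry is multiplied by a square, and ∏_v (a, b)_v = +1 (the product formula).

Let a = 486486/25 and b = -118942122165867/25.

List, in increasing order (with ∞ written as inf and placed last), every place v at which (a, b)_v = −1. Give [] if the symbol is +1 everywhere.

(a, b) ≡ (6006, -3003) mod (ℚ^×)²; places V = {2, 3, 5, 7, 11, 13, ∞}.
(a,b)_3: α=5, u≡1; β=15, v≡1 (mod 3); (1|3)=+1, (1|3)=+1; sign (−1)^1·+1^15·+1^5 = -1.
(a,b)_11: α=1, u≡2; β=1, v≡2 (mod 11); (2|11)=-1, (2|11)=-1; sign (−1)^1·-1^1·-1^1 = -1.
(a,b)_2: α=1, β=0; u≡3, v≡5 (mod 8); ε(u)ε(v)=1·0, αω(v)=1·1, βω(u)=0·1; sum ≡ 1  ⇒  -1.
(a,b)_∞: sgn(6006)=+, sgn(-3003)=−, so +1.
(a,b)_13: α=1, u≡5; β=3, v≡3 (mod 13); (5|13)=-1, (3|13)=+1; sign (−1)^0·-1^3·+1^1 = -1.
(a,b)_5: α=-2, u≡1; β=-2, v≡3 (mod 5); (1|5)=+1, (3|5)=-1; sign (−1)^0·+1^-2·-1^-2 = +1.
(a,b)_7: α=1, u≡4; β=3, v≡6 (mod 7); (4|7)=+1, (6|7)=-1; sign (−1)^1·+1^3·-1^1 = +1.
|Ram(6006, -3003)| = 4, even; anisotropic at {2, 3, 11, 13}.

[2, 3, 11, 13]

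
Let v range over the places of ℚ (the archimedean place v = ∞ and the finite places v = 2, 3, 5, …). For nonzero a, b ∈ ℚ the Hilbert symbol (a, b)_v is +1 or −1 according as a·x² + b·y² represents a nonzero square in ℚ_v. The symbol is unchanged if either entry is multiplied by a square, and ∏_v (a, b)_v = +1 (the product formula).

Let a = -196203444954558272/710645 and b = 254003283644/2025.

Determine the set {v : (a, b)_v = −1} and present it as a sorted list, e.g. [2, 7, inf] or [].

(a, b) ≡ (-468658465, 332519) mod (ℚ^×)²; places V = {2, 3, 5, 7, 11, 13, 17, 19, 23, 29, 31, 37, 43, ∞}.
(a,b)_13: α=-2, u≡7; β=0, v≡11 (mod 13); (7|13)=-1, (11|13)=-1; sign (−1)^0·-1^0·-1^-2 = +1.
(a,b)_3: α=0, u≡2; β=-4, v≡2 (mod 3); (2|3)=-1, (2|3)=-1; sign (−1)^0·-1^-4·-1^0 = +1.
(a,b)_31: α=1, u≡22; β=0, v≡22 (mod 31); (22|31)=-1, (22|31)=-1; sign (−1)^0·-1^0·-1^1 = -1.
(a,b)_19: α=3, u≡15; β=3, v≡3 (mod 19); (15|19)=-1, (3|19)=-1; sign (−1)^1·-1^3·-1^3 = -1.
(a,b)_37: α=1, u≡32; β=1, v≡34 (mod 37); (32|37)=-1, (34|37)=+1; sign (−1)^0·-1^1·+1^1 = -1.
(a,b)_11: α=1, u≡2; β=1, v≡3 (mod 11); (2|11)=-1, (3|11)=+1; sign (−1)^1·-1^1·+1^1 = +1.
(a,b)_17: α=1, u≡14; β=0, v≡1 (mod 17); (14|17)=-1, (1|17)=+1; sign (−1)^0·-1^0·+1^1 = +1.
(a,b)_29: α=-2, u≡11; β=0, v≡13 (mod 29); (11|29)=-1, (13|29)=+1; sign (−1)^0·-1^0·+1^-2 = +1.
(a,b)_2: α=6, β=2; u≡7, v≡7 (mod 8); ε(u)ε(v)=1·1, αω(v)=6·0, βω(u)=2·0; sum ≡ 1  ⇒  -1.
(a,b)_7: α=2, u≡5; β=0, v≡6 (mod 7); (5|7)=-1, (6|7)=-1; sign (−1)^0·-1^0·-1^2 = +1.
(a,b)_5: α=-1, u≡2; β=-2, v≡4 (mod 5); (2|5)=-1, (4|5)=+1; sign (−1)^0·-1^-2·+1^-1 = +1.
(a,b)_23: α=1, u≡8; β=2, v≡6 (mod 23); (8|23)=+1, (6|23)=+1; sign (−1)^0·+1^2·+1^1 = +1.
(a,b)_∞: sgn(-468658465)=−, sgn(332519)=+, so +1.
(a,b)_43: α=2, u≡4; β=1, v≡1 (mod 43); (4|43)=+1, (1|43)=+1; sign (−1)^0·+1^1·+1^2 = +1.
|Ram(-468658465, 332519)| = 4, even; anisotropic at {2, 19, 31, 37}.

[2, 19, 31, 37]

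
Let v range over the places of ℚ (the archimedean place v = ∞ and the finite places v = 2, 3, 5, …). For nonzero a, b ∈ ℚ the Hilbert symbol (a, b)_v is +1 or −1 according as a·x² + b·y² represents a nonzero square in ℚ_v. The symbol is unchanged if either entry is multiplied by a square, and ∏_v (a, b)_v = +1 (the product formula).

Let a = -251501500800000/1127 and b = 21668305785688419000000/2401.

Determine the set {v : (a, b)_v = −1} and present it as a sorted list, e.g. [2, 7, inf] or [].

(a, b) ≡ (-1265, 37851) mod (ℚ^×)²; places V = {2, 3, 5, 7, 11, 13, 23, 31, 37, ∞}.
(a,b)_37: α=0, u≡36; β=3, v≡24 (mod 37); (36|37)=+1, (24|37)=-1; sign (−1)^0·+1^3·-1^0 = +1.
(a,b)_3: α=10, u≡1; β=1, v≡2 (mod 3); (1|3)=+1, (2|3)=-1; sign (−1)^0·+1^1·-1^10 = +1.
(a,b)_13: α=0, u≡12; β=4, v≡2 (mod 13); (12|13)=+1, (2|13)=-1; sign (−1)^0·+1^4·-1^0 = +1.
(a,b)_2: α=10, β=6; u≡7, v≡3 (mod 8); ε(u)ε(v)=1·1, αω(v)=10·1, βω(u)=6·0; sum ≡ 1  ⇒  -1.
(a,b)_23: α=-1, u≡11; β=0, v≡6 (mod 23); (11|23)=-1, (6|23)=+1; sign (−1)^0·-1^0·+1^-1 = +1.
(a,b)_31: α=0, u≡15; β=1, v≡23 (mod 31); (15|31)=-1, (23|31)=-1; sign (−1)^0·-1^1·-1^0 = -1.
(a,b)_7: α=-2, u≡2; β=-4, v≡4 (mod 7); (2|7)=+1, (4|7)=+1; sign (−1)^0·+1^-4·+1^-2 = +1.
(a,b)_11: α=3, u≡2; β=5, v≡9 (mod 11); (2|11)=-1, (9|11)=+1; sign (−1)^1·-1^5·+1^3 = +1.
(a,b)_5: α=5, u≡2; β=6, v≡1 (mod 5); (2|5)=-1, (1|5)=+1; sign (−1)^0·-1^6·+1^5 = +1.
(a,b)_∞: sgn(-1265)=−, sgn(37851)=+, so +1.
(-1265, 37851 / ℚ) ramifies at {2, 31}: a division algebra.

[2, 31]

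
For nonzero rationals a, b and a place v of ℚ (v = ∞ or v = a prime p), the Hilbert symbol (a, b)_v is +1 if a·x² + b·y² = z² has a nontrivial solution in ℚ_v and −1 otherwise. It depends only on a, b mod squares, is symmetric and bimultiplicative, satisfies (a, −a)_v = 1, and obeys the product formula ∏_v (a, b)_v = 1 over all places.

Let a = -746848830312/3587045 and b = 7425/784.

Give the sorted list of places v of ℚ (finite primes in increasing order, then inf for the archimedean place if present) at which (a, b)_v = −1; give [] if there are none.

Mod squares: a ≡ -2210, b ≡ 33. Check v ∈ {∞, 2, 3, 5, 7, 11, 13, 17, 31}.
v=17: a=17^3·(≡7), b=17^0·(≡15) mod 17; (7|17)=-1, (15|17)=+1; (−1)^{3·0·8}·(-1)^0·(+1)^3 = +1.
v=13: a=13^3·(≡12), b=13^0·(≡7) mod 13; (12|13)=+1, (7|13)=-1; (−1)^{3·0·6}·(+1)^0·(-1)^3 = -1.
v=7: a=7^-2·(≡4), b=7^-2·(≡6) mod 7; (4|7)=+1, (6|7)=-1; (−1)^{-2·-2·3}·(+1)^-2·(-1)^-2 = +1.
v=11: a=11^-4·(≡3), b=11^1·(≡5) mod 11; (3|11)=+1, (5|11)=+1; (−1)^{-4·1·5}·(+1)^1·(+1)^-4 = +1.
v=31: a=31^2·(≡26), b=31^0·(≡19) mod 31; (26|31)=-1, (19|31)=+1; (−1)^{2·0·15}·(-1)^0·(+1)^2 = +1.
v=3: a=3^2·(≡1), b=3^3·(≡2) mod 3; (1|3)=+1, (2|3)=-1; (−1)^{2·3·1}·(+1)^3·(-1)^2 = +1.
v=2: v_2(a)=3, v_2(b)=-4; units ≡ 7, 1 (mod 8); ε·ε+αω+βω = 1·0+3·0+-4·0 ≡ 0  ⇒  (a,b)_2 = +1.
v=∞: -2210 < 0 and 33 > 0  ⇒  (a,b)_∞ = +1.
v=5: a=5^-1·(≡2), b=5^2·(≡3) mod 5; (2|5)=-1, (3|5)=-1; (−1)^{-1·2·2}·(-1)^2·(-1)^-1 = -1.
(-2210, 33 / ℚ) ramifies at {5, 13}: a division algebra.

[5, 13]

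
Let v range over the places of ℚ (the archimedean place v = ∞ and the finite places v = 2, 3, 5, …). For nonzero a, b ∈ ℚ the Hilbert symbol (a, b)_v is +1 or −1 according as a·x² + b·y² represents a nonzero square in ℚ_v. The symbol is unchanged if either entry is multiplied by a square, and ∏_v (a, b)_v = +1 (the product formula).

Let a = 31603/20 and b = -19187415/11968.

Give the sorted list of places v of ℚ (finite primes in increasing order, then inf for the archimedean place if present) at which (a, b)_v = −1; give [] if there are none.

[2, 3, 5, 17]

Mod squares: a ≡ 935, b ≡ -2805. Check v ∈ {∞, 2, 3, 5, 11, 13, 17, 29}.
v=3: a=3^0·(≡2), b=3^3·(≡1) mod 3; (2|3)=-1, (1|3)=+1; (−1)^{0·3·1}·(-1)^3·(+1)^0 = -1.
v=∞: 935 > 0 and -2805 < 0  ⇒  (a,b)_∞ = +1.
v=5: a=5^-1·(≡2), b=5^1·(≡4) mod 5; (2|5)=-1, (4|5)=+1; (−1)^{-1·1·2}·(-1)^1·(+1)^-1 = -1.
v=13: a=13^2·(≡10), b=13^2·(≡9) mod 13; (10|13)=+1, (9|13)=+1; (−1)^{2·2·6}·(+1)^2·(+1)^2 = +1.
v=2: v_2(a)=-2, v_2(b)=-6; units ≡ 7, 3 (mod 8); ε·ε+αω+βω = 1·1+-2·1+-6·0 ≡ 1  ⇒  (a,b)_2 = -1.
v=17: a=17^1·(≡2), b=17^-1·(≡11) mod 17; (2|17)=+1, (11|17)=-1; (−1)^{1·-1·8}·(+1)^-1·(-1)^1 = -1.
v=11: a=11^1·(≡10), b=11^-1·(≡5) mod 11; (10|11)=-1, (5|11)=+1; (−1)^{1·-1·5}·(-1)^-1·(+1)^1 = +1.
v=29: a=29^0·(≡4), b=29^2·(≡12) mod 29; (4|29)=+1, (12|29)=-1; (−1)^{0·2·14}·(+1)^2·(-1)^0 = +1.
(935, -2805 / ℚ) ramifies at {2, 3, 5, 17}: a division algebra.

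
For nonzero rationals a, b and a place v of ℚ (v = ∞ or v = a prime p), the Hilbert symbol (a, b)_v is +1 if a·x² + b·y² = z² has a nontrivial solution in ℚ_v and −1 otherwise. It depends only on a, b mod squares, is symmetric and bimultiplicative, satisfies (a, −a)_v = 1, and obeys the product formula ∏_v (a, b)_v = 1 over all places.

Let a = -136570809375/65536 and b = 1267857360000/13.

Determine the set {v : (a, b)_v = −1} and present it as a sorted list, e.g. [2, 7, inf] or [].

[5, 11]

Mod squares: a ≡ -455, b ≡ 858. Check v ∈ {∞, 2, 3, 5, 7, 11, 13}.
v=3: a=3^4·(≡1), b=3^5·(≡1) mod 3; (1|3)=+1, (1|3)=+1; (−1)^{4·5·1}·(+1)^5·(+1)^4 = +1.
v=2: v_2(a)=-16, v_2(b)=7; units ≡ 1, 5 (mod 8); ε·ε+αω+βω = 0·0+-16·1+7·0 ≡ 0  ⇒  (a,b)_2 = +1.
v=5: a=5^5·(≡1), b=5^4·(≡2) mod 5; (1|5)=+1, (2|5)=-1; (−1)^{5·4·2}·(+1)^4·(-1)^5 = -1.
v=7: a=7^3·(≡5), b=7^2·(≡1) mod 7; (5|7)=-1, (1|7)=+1; (−1)^{3·2·3}·(-1)^2·(+1)^3 = +1.
v=∞: -455 < 0 and 858 > 0  ⇒  (a,b)_∞ = +1.
v=13: a=13^1·(≡4), b=13^-1·(≡10) mod 13; (4|13)=+1, (10|13)=+1; (−1)^{1·-1·6}·(+1)^-1·(+1)^1 = +1.
v=11: a=11^2·(≡8), b=11^3·(≡9) mod 11; (8|11)=-1, (9|11)=+1; (−1)^{2·3·5}·(-1)^3·(+1)^2 = -1.
|Ram(-455, 858)| = 2, even; anisotropic at {5, 11}.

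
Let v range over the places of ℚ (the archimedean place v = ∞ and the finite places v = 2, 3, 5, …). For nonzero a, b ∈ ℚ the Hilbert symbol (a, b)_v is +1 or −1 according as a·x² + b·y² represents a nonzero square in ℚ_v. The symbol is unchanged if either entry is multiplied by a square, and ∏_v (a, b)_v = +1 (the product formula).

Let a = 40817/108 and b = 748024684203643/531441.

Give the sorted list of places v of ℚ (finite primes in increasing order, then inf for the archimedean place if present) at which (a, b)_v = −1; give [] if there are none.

Mod squares: a ≡ 51, b ≡ 187. Check v ∈ {∞, 2, 3, 7, 11, 17}.
v=3: a=3^-3·(≡2), b=3^-12·(≡1) mod 3; (2|3)=-1, (1|3)=+1; (−1)^{-3·-12·1}·(-1)^-12·(+1)^-3 = +1.
v=∞: 51 > 0 and 187 > 0  ⇒  (a,b)_∞ = +1.
v=17: a=17^1·(≡12), b=17^3·(≡6) mod 17; (12|17)=-1, (6|17)=-1; (−1)^{1·3·8}·(-1)^3·(-1)^1 = +1.
v=2: v_2(a)=-2, v_2(b)=0; units ≡ 3, 3 (mod 8); ε·ε+αω+βω = 1·1+-2·1+0·1 ≡ 1  ⇒  (a,b)_2 = -1.
v=7: a=7^4·(≡1), b=7^12·(≡3) mod 7; (1|7)=+1, (3|7)=-1; (−1)^{4·12·3}·(+1)^12·(-1)^4 = +1.
v=11: a=11^0·(≡2), b=11^1·(≡10) mod 11; (2|11)=-1, (10|11)=-1; (−1)^{0·1·5}·(-1)^1·(-1)^0 = -1.
|Ram(51, 187)| = 2, even; anisotropic at {2, 11}.

[2, 11]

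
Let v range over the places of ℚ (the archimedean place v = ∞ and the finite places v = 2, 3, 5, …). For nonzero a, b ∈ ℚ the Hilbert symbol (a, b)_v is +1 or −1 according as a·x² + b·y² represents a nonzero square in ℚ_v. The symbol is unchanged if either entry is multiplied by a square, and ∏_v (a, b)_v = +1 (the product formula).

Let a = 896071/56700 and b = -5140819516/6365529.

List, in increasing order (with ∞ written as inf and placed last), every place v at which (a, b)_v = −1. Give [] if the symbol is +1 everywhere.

(a, b) ≡ (2233, -391) mod (ℚ^×)²; places V = {2, 3, 5, 7, 11, 17, 23, 29, 37, 53, ∞}.
(a,b)_37: α=0, u≡35; β=2, v≡28 (mod 37); (35|37)=-1, (28|37)=+1; sign (−1)^0·-1^2·+1^0 = +1.
(a,b)_5: α=-2, u≡2; β=0, v≡1 (mod 5); (2|5)=-1, (1|5)=+1; sign (−1)^0·-1^0·+1^-2 = +1.
(a,b)_7: α=-1, u≡1; β=4, v≡1 (mod 7); (1|7)=+1, (1|7)=+1; sign (−1)^0·+1^4·+1^-1 = +1.
(a,b)_23: α=0, u≡12; β=1, v≡13 (mod 23); (12|23)=+1, (13|23)=+1; sign (−1)^0·+1^1·+1^0 = +1.
(a,b)_53: α=2, u≡37; β=0, v≡51 (mod 53); (37|53)=+1, (51|53)=-1; sign (−1)^0·+1^0·-1^2 = +1.
(a,b)_∞: sgn(2233)=+, sgn(-391)=−, so +1.
(a,b)_2: α=-2, β=2; u≡1, v≡1 (mod 8); ε(u)ε(v)=0·0, αω(v)=-2·0, βω(u)=2·0; sum ≡ 0  ⇒  +1.
(a,b)_3: α=-4, u≡1; β=-2, v≡2 (mod 3); (1|3)=+1, (2|3)=-1; sign (−1)^0·+1^-2·-1^-4 = +1.
(a,b)_11: α=1, u≡1; β=0, v≡5 (mod 11); (1|11)=+1, (5|11)=+1; sign (−1)^0·+1^0·+1^1 = +1.
(a,b)_17: α=0, u≡7; β=1, v≡7 (mod 17); (7|17)=-1, (7|17)=-1; sign (−1)^0·-1^1·-1^0 = -1.
(a,b)_29: α=1, u≡26; β=-4, v≡21 (mod 29); (26|29)=-1, (21|29)=-1; sign (−1)^0·-1^-4·-1^1 = -1.
(2233, -391 / ℚ) ramifies at {17, 29}: a division algebra.

[17, 29]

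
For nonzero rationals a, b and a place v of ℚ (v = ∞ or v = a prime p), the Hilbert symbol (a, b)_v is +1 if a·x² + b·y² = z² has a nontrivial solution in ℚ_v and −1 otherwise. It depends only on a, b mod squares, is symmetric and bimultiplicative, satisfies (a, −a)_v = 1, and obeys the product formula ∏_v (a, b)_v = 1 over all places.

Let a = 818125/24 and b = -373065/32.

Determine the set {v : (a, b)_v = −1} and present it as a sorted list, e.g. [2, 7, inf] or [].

Mod squares: a ≡ 7854, b ≡ -746130. Check v ∈ {∞, 2, 3, 5, 7, 11, 17, 19}.
v=5: a=5^4·(≡1), b=5^1·(≡1) mod 5; (1|5)=+1, (1|5)=+1; (−1)^{4·1·2}·(+1)^1·(+1)^4 = +1.
v=11: a=11^1·(≡2), b=11^1·(≡2) mod 11; (2|11)=-1, (2|11)=-1; (−1)^{1·1·5}·(-1)^1·(-1)^1 = -1.
v=7: a=7^1·(≡1), b=7^1·(≡6) mod 7; (1|7)=+1, (6|7)=-1; (−1)^{1·1·3}·(+1)^1·(-1)^1 = +1.
v=17: a=17^1·(≡7), b=17^1·(≡16) mod 17; (7|17)=-1, (16|17)=+1; (−1)^{1·1·8}·(-1)^1·(+1)^1 = -1.
v=∞: 7854 > 0 and -746130 < 0  ⇒  (a,b)_∞ = +1.
v=2: v_2(a)=-3, v_2(b)=-5; units ≡ 7, 7 (mod 8); ε·ε+αω+βω = 1·1+-3·0+-5·0 ≡ 1  ⇒  (a,b)_2 = -1.
v=19: a=19^0·(≡16), b=19^1·(≡14) mod 19; (16|19)=+1, (14|19)=-1; (−1)^{0·1·9}·(+1)^1·(-1)^0 = +1.
v=3: a=3^-1·(≡2), b=3^1·(≡2) mod 3; (2|3)=-1, (2|3)=-1; (−1)^{-1·1·1}·(-1)^1·(-1)^-1 = -1.
Ram(7854, -746130) = {2, 3, 11, 17}; no ℚ_2-point on the conic.

[2, 3, 11, 17]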